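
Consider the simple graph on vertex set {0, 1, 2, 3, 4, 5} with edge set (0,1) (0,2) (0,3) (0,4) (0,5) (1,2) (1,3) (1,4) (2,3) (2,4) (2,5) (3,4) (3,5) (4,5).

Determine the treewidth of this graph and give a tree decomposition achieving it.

Treewidth 4.
One such decomposition:
Bags: B1 = {0, 2, 3, 4, 5}  B2 = {0, 1, 2, 3, 4}
Tree: B1–B2

The largest bag has 5 vertices, giving width 4; this decomposition certifies tw(G) ≤ 4. On the other hand G contains the 5-clique {0, 1, 2, 3, 4}. A clique must lie in a single bag of any decomposition, so no decomposition can have width below 4. The upper and lower bounds meet at 4, so that is the treewidth.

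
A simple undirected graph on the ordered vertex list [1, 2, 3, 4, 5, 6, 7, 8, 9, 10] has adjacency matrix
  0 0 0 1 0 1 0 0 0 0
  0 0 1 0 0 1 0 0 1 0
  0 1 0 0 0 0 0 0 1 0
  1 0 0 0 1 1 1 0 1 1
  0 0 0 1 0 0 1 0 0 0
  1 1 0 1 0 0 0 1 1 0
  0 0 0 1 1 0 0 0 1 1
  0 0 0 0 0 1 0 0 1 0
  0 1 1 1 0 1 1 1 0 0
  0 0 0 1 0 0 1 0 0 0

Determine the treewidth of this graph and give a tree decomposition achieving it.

The largest bag has 3 vertices, giving width 2; this decomposition certifies tw(G) ≤ 2. On the other hand G contains the 3-clique {6, 8, 9}. A clique must lie in a single bag of any decomposition, so no decomposition can have width below 2. The upper and lower bounds meet at 2, so that is the treewidth.

Treewidth 2.
One optimal decomposition is:
Bags: B1 = {4, 6, 9}  B2 = {4, 7, 9}  B3 = {1, 4, 6}  B4 = {2, 6, 9}  B5 = {2, 3, 9}  B6 = {4, 7, 10}  B7 = {6, 8, 9}  B8 = {4, 5, 7}
Tree: B1–B2, B1–B3, B1–B4, B4–B5, B2–B6, B4–B7, B6–B8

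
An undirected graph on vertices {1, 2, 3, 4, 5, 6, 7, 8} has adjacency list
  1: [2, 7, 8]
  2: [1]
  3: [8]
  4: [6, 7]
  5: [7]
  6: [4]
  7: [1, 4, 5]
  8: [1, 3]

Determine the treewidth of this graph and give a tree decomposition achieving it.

The largest bag has 2 vertices, giving width 1; this decomposition certifies tw(G) ≤ 1. Any graph with an edge has treewidth ≥ 1, and G has the edge 7–4. Combining the bounds, tw(G) = 1.

Treewidth 1.
Bags: B1 = {4, 7}  B2 = {1, 7}  B3 = {1, 2}  B4 = {5, 7}  B5 = {1, 8}  B6 = {3, 8}  B7 = {4, 6}
Tree: B1–B2, B2–B3, B2–B4, B3–B5, B5–B6, B1–B7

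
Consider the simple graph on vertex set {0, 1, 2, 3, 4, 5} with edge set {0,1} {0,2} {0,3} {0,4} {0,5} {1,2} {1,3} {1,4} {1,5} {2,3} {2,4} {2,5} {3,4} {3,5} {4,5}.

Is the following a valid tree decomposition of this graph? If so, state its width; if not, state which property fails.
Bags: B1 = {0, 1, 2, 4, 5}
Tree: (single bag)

A tree decomposition must satisfy three properties: every vertex lies in some bag; for every edge, both endpoints lie together in some bag; and for every vertex, the bags containing it form a connected subtree. Here vertex 3 appears in no bag, so the decomposition is invalid.

No — vertex 3 appears in no bag.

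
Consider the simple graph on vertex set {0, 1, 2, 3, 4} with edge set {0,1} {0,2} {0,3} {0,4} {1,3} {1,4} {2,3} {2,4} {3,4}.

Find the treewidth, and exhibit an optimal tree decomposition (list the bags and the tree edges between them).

Treewidth 3.
One optimal decomposition is:
Bags: B1 = {0, 1, 3, 4}  B2 = {0, 2, 3, 4}
Tree: B1–B2

Every bag has size at most 4, so the width is 4 − 1 = 3 and tw(G) ≤ 3. For the lower bound, the 4 vertices {0, 1, 3, 4} are pairwise adjacent, and any tree decomposition puts a clique entirely inside one bag — forcing width ≥ 3. Hence tw(G) = 3 exactly.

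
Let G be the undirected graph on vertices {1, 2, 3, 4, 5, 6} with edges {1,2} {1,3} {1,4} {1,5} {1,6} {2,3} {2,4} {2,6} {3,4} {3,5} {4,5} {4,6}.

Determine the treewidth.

A width-3 tree decomposition is:
Bags: B1 = {1, 2, 3, 4}  B2 = {1, 2, 4, 6}  B3 = {1, 3, 4, 5}
Tree: B1–B2, B1–B3
Every bag has size at most 4, so the width is 4 − 1 = 3 and tw(G) ≤ 3. For the lower bound, the 4 vertices {1, 2, 3, 4} are pairwise adjacent, and any tree decomposition puts a clique entirely inside one bag — forcing width ≥ 3. Therefore the treewidth is 3.

3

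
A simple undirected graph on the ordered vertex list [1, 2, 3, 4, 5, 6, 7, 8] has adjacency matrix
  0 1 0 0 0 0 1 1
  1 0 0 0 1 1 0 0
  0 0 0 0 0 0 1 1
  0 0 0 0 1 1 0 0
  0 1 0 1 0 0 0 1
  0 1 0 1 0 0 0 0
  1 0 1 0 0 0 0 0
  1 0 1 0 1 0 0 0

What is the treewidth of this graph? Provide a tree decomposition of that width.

Each bag holds 3 vertices, so the decomposition has width 2, which upper-bounds the treewidth. The edges 4–6–2–5–4 form a cycle, so G is not a tree and its treewidth is at least 2. Combining the bounds, tw(G) = 2.

Treewidth 2.
Bags: B1 = {4, 5, 6}  B2 = {2, 5, 6}  B3 = {2, 5, 8}  B4 = {1, 2, 8}  B5 = {1, 3, 8}  B6 = {1, 3, 7}
Tree: B1–B2, B2–B3, B3–B4, B4–B5, B5–B6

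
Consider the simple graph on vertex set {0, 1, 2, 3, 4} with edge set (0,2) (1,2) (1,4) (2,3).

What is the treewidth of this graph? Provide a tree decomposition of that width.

Treewidth 1.
Bags: B1 = {0, 2}  B2 = {1, 2}  B3 = {1, 4}  B4 = {2, 3}
Tree: B1–B2, B2–B3, B1–B4

The largest bag has 2 vertices, giving width 1; this decomposition certifies tw(G) ≤ 1. G has an edge, so its treewidth is at least 1. Hence tw(G) = 1 exactly.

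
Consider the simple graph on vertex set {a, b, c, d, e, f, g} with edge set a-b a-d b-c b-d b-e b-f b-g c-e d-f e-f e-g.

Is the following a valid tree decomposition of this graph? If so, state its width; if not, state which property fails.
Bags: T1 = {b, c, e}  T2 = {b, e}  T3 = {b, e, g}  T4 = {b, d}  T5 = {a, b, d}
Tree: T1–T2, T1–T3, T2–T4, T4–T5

A tree decomposition must satisfy three properties: every vertex lies in some bag; for every edge, both endpoints lie together in some bag; and for every vertex, the bags containing it form a connected subtree. Here vertex f appears in no bag, so the decomposition is invalid.

No — vertex f appears in no bag.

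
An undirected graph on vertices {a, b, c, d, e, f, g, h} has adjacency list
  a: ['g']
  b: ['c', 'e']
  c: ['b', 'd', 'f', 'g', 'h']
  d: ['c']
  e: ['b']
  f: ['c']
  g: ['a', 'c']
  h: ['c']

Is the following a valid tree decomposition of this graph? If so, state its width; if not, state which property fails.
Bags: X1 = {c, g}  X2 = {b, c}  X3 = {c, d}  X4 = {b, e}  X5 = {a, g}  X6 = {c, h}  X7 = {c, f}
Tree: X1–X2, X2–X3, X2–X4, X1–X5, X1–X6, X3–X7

Yes; width 1.

Checking the three conditions: (i) the bags cover all of {a, b, c, d, e, f, g, h}; (ii) for each edge, some bag contains both endpoints; (iii) the bags containing any fixed vertex form a subtree. All hold, so the decomposition is valid with width 2 − 1 = 1.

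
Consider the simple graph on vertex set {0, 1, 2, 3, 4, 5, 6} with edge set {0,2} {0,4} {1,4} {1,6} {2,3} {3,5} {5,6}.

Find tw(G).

2

A width-2 tree decomposition is:
Bags: B1 = {2, 3, 5}  B2 = {0, 2, 5}  B3 = {0, 4, 5}  B4 = {1, 4, 5}  B5 = {1, 5, 6}
Tree: B1–B2, B2–B3, B3–B4, B4–B5
Each bag holds 3 vertices, so the decomposition has width 2, which upper-bounds the treewidth. Since 5–3–2–0–4–1–6–5 is a cycle in G, G is not acyclic. Forests are exactly the graphs of treewidth ≤ 1, so tw(G) ≥ 2. Hence tw(G) = 2 exactly.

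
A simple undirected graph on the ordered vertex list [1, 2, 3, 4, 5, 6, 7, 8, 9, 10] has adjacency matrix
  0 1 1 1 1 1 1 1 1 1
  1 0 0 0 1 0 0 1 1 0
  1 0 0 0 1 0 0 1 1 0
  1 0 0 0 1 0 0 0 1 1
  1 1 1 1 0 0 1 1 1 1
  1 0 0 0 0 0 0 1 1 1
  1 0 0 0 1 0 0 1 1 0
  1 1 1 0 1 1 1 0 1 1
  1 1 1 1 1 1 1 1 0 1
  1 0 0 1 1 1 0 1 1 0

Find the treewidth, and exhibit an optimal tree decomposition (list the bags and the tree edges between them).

Treewidth 4.
One optimal decomposition is:
Bags: B1 = {1, 5, 8, 9, 10}  B2 = {1, 5, 7, 8, 9}  B3 = {1, 2, 5, 8, 9}  B4 = {1, 6, 8, 9, 10}  B5 = {1, 4, 5, 9, 10}  B6 = {1, 3, 5, 8, 9}
Tree: B1–B2, B1–B3, B1–B4, B1–B5, B2–B6

Each bag holds 5 vertices, so the decomposition has width 4, which upper-bounds the treewidth. On the other hand G contains the 5-clique {1, 3, 5, 8, 9}. A clique must lie in a single bag of any decomposition, so no decomposition can have width below 4. Hence tw(G) = 4 exactly.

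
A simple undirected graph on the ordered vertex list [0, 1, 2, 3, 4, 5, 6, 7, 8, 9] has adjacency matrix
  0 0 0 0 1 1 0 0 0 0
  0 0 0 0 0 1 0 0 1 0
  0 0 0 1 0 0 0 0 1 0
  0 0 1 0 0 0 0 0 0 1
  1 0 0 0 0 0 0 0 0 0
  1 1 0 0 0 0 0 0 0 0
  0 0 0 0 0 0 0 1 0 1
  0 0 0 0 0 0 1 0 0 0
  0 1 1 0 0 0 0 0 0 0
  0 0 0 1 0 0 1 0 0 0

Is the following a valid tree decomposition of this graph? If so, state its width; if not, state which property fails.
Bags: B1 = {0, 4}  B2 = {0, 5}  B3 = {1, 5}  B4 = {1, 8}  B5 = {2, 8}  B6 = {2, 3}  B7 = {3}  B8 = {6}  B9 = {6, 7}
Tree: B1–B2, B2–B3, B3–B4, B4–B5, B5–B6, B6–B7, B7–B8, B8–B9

No — vertex 9 appears in no bag.

A tree decomposition must satisfy three properties: every vertex lies in some bag; for every edge, both endpoints lie together in some bag; and for every vertex, the bags containing it form a connected subtree. Here vertex 9 appears in no bag, so the decomposition is invalid.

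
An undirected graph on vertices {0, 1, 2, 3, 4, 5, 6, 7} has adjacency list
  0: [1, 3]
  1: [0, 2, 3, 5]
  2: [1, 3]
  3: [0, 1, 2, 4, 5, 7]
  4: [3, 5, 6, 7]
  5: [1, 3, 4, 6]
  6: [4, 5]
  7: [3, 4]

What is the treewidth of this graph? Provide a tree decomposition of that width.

The largest bag has 3 vertices, giving width 2; this decomposition certifies tw(G) ≤ 2. Conversely, {0, 1, 3} is a clique of size 3, and the vertices of any clique must share a bag in every tree decomposition; so some bag has ≥ 3 vertices and tw(G) ≥ 2. The upper and lower bounds meet at 2, so that is the treewidth.

Treewidth 2.
One optimal decomposition is:
Bags: B1 = {3, 4, 7}  B2 = {3, 4, 5}  B3 = {4, 5, 6}  B4 = {1, 3, 5}  B5 = {0, 1, 3}  B6 = {1, 2, 3}
Tree: B1–B2, B2–B3, B2–B4, B4–B5, B5–B6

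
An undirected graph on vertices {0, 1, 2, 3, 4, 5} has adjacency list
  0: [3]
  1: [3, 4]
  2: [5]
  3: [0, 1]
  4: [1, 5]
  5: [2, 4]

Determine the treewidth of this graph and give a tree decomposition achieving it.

Treewidth 1.
One optimal decomposition is:
Bags: B1 = {0, 3}  B2 = {1, 3}  B3 = {1, 4}  B4 = {4, 5}  B5 = {2, 5}
Tree: B1–B2, B2–B3, B3–B4, B4–B5

Every bag has size at most 2, so the width is 2 − 1 = 1 and tw(G) ≤ 1. Any graph with an edge has treewidth ≥ 1, and G has the edge 0–3. Hence tw(G) = 1 exactly.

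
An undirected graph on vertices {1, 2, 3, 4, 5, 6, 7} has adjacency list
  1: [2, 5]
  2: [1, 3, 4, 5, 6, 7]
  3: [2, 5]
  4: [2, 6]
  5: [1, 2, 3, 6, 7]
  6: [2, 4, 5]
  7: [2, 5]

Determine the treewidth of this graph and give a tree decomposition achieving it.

Every bag has size at most 3, so the width is 3 − 1 = 2 and tw(G) ≤ 2. Conversely, {2, 4, 6} is a clique of size 3, and the vertices of any clique must share a bag in every tree decomposition; so some bag has ≥ 3 vertices and tw(G) ≥ 2. Hence tw(G) = 2 exactly.

Treewidth 2.
Bags: B1 = {2, 5, 6}  B2 = {2, 4, 6}  B3 = {1, 2, 5}  B4 = {2, 5, 7}  B5 = {2, 3, 5}
Tree: B1–B2, B1–B3, B3–B4, B3–B5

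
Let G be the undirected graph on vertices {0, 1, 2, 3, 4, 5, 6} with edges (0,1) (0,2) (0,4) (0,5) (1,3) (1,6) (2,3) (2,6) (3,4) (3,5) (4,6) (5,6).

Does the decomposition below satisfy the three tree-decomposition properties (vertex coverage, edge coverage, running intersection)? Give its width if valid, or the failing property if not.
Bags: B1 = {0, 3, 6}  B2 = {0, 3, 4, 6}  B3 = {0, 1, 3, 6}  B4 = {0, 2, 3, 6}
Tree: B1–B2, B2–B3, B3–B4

No — vertex 5 appears in no bag.

A tree decomposition must satisfy three properties: every vertex lies in some bag; for every edge, both endpoints lie together in some bag; and for every vertex, the bags containing it form a connected subtree. Here vertex 5 appears in no bag, so the decomposition is invalid.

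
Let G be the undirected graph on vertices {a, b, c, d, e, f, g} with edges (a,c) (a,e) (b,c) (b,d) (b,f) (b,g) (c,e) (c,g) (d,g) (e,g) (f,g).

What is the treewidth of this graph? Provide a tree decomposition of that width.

The largest bag has 3 vertices, giving width 2; this decomposition certifies tw(G) ≤ 2. Conversely, {c, e, g} is a clique of size 3, and the vertices of any clique must share a bag in every tree decomposition; so some bag has ≥ 3 vertices and tw(G) ≥ 2. Combining the bounds, tw(G) = 2.

Treewidth 2.
Bags: B1 = {b, f, g}  B2 = {b, d, g}  B3 = {b, c, g}  B4 = {c, e, g}  B5 = {a, c, e}
Tree: B1–B2, B1–B3, B3–B4, B4–B5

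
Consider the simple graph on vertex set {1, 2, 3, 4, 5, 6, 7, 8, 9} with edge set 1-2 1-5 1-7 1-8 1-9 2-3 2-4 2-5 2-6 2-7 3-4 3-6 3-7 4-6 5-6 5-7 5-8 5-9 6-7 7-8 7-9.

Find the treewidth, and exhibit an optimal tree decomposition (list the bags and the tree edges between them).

Treewidth 3.
One optimal decomposition is:
Bags: B1 = {2, 3, 6, 7}  B2 = {2, 5, 6, 7}  B3 = {1, 2, 5, 7}  B4 = {2, 3, 4, 6}  B5 = {1, 5, 7, 8}  B6 = {1, 5, 7, 9}
Tree: B1–B2, B2–B3, B1–B4, B3–B5, B3–B6

Every bag has size at most 4, so the width is 4 − 1 = 3 and tw(G) ≤ 3. Conversely, {2, 3, 4, 6} is a clique of size 4, and the vertices of any clique must share a bag in every tree decomposition; so some bag has ≥ 4 vertices and tw(G) ≥ 3. Therefore the treewidth is 3.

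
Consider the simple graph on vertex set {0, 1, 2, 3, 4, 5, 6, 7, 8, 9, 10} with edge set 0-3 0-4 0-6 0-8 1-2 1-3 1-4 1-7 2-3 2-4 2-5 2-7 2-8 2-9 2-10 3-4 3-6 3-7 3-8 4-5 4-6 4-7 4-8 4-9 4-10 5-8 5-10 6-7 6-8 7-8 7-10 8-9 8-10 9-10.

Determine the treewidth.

4

A width-4 tree decomposition is:
Bags: B1 = {2, 3, 4, 7, 8}  B2 = {2, 4, 7, 8, 10}  B3 = {2, 4, 5, 8, 10}  B4 = {3, 4, 6, 7, 8}  B5 = {0, 3, 4, 6, 8}  B6 = {2, 4, 8, 9, 10}  B7 = {1, 2, 3, 4, 7}
Tree: B1–B2, B2–B3, B1–B4, B4–B5, B3–B6, B1–B7
Every bag has size at most 5, so the width is 5 − 1 = 4 and tw(G) ≤ 4. Conversely, {0, 3, 4, 6, 8} is a clique of size 5, and the vertices of any clique must share a bag in every tree decomposition; so some bag has ≥ 5 vertices and tw(G) ≥ 4. The upper and lower bounds meet at 4, so that is the treewidth.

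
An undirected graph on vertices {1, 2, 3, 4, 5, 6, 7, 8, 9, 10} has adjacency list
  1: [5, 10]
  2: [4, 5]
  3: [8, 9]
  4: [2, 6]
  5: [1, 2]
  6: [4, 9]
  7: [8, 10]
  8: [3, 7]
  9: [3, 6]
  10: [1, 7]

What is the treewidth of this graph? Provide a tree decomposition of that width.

Treewidth 2.
One such decomposition:
Bags: B1 = {3, 8, 9}  B2 = {6, 8, 9}  B3 = {4, 6, 8}  B4 = {2, 4, 8}  B5 = {2, 5, 8}  B6 = {1, 5, 8}  B7 = {1, 8, 10}  B8 = {7, 8, 10}
Tree: B1–B2, B2–B3, B3–B4, B4–B5, B5–B6, B6–B7, B7–B8

Every bag has size at most 3, so the width is 3 − 1 = 2 and tw(G) ≤ 2. The edges 8–3–9–6–4–2–5–1–10–7–8 form a cycle, so G is not a tree and its treewidth is at least 2. Combining the bounds, tw(G) = 2.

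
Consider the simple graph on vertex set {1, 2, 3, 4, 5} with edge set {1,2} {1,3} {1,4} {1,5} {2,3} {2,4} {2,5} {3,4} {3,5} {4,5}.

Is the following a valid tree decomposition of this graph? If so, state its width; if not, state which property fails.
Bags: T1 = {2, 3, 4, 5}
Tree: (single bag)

A tree decomposition must satisfy three properties: every vertex lies in some bag; for every edge, both endpoints lie together in some bag; and for every vertex, the bags containing it form a connected subtree. Here vertex 1 appears in no bag, so the decomposition is invalid.

No — vertex 1 appears in no bag.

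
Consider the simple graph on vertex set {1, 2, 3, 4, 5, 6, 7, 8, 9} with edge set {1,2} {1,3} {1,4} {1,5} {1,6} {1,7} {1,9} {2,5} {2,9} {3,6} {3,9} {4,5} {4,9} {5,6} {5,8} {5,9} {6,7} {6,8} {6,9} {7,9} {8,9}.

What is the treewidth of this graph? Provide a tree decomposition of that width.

Treewidth 3.
One optimal decomposition is:
Bags: B1 = {1, 5, 6, 9}  B2 = {1, 2, 5, 9}  B3 = {5, 6, 8, 9}  B4 = {1, 4, 5, 9}  B5 = {1, 6, 7, 9}  B6 = {1, 3, 6, 9}
Tree: B1–B2, B1–B3, B2–B4, B1–B5, B5–B6

Each bag holds 4 vertices, so the decomposition has width 3, which upper-bounds the treewidth. Conversely, {5, 6, 8, 9} is a clique of size 4, and the vertices of any clique must share a bag in every tree decomposition; so some bag has ≥ 4 vertices and tw(G) ≥ 3. The upper and lower bounds meet at 3, so that is the treewidth.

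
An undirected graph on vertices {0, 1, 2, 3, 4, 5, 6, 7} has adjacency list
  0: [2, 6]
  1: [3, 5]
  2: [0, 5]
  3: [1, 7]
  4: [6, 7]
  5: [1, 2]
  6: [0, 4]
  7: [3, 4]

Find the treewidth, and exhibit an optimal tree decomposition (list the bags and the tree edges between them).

Treewidth 2.
One optimal decomposition is:
Bags: B1 = {3, 4, 7}  B2 = {1, 3, 4}  B3 = {1, 4, 5}  B4 = {2, 4, 5}  B5 = {0, 2, 4}  B6 = {0, 4, 6}
Tree: B1–B2, B2–B3, B3–B4, B4–B5, B5–B6

The largest bag has 3 vertices, giving width 2; this decomposition certifies tw(G) ≤ 2. Since 4–7–3–1–5–2–0–6–4 is a cycle in G, G is not acyclic. Forests are exactly the graphs of treewidth ≤ 1, so tw(G) ≥ 2. The upper and lower bounds meet at 2, so that is the treewidth.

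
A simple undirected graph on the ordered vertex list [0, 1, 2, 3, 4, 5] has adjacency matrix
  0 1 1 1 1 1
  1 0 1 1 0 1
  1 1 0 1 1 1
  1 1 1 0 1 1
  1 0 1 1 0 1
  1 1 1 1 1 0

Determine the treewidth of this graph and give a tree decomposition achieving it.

Treewidth 4.
One optimal decomposition is:
Bags: B1 = {0, 2, 3, 4, 5}  B2 = {0, 1, 2, 3, 5}
Tree: B1–B2

The largest bag has 5 vertices, giving width 4; this decomposition certifies tw(G) ≤ 4. Conversely, {0, 1, 2, 3, 5} is a clique of size 5, and the vertices of any clique must share a bag in every tree decomposition; so some bag has ≥ 5 vertices and tw(G) ≥ 4. The upper and lower bounds meet at 4, so that is the treewidth.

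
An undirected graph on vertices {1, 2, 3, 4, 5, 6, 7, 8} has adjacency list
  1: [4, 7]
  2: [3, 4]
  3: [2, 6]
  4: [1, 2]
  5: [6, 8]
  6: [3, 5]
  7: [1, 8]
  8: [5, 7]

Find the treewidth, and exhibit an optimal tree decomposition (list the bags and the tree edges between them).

Treewidth 2.
Bags: B1 = {1, 2, 4}  B2 = {1, 2, 7}  B3 = {2, 7, 8}  B4 = {2, 5, 8}  B5 = {2, 5, 6}  B6 = {2, 3, 6}
Tree: B1–B2, B2–B3, B3–B4, B4–B5, B5–B6

The largest bag has 3 vertices, giving width 2; this decomposition certifies tw(G) ≤ 2. Since 2–4–1–7–8–5–6–3–2 is a cycle in G, G is not acyclic. Forests are exactly the graphs of treewidth ≤ 1, so tw(G) ≥ 2. Therefore the treewidth is 2.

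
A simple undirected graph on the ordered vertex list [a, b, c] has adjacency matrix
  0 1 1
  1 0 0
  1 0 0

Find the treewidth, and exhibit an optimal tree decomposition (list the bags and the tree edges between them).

Treewidth 1.
Bags: B1 = {a, c}  B2 = {a, b}
Tree: B1–B2

The largest bag has 2 vertices, giving width 1; this decomposition certifies tw(G) ≤ 1. Any graph with an edge has treewidth ≥ 1, and G has the edge c–a. Hence tw(G) = 1 exactly.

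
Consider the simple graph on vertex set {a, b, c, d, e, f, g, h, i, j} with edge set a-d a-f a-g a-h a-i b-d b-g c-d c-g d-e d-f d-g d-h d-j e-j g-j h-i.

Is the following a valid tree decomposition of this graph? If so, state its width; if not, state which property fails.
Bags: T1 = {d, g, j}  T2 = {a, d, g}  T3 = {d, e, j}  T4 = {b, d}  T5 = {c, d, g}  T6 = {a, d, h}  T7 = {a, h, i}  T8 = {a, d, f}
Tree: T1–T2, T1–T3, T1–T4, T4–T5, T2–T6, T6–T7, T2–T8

A tree decomposition must satisfy three properties: every vertex lies in some bag; for every edge, both endpoints lie together in some bag; and for every vertex, the bags containing it form a connected subtree. Here edge (g,b) lies in no bag, so the decomposition is invalid.

No — edge (g,b) lies in no bag.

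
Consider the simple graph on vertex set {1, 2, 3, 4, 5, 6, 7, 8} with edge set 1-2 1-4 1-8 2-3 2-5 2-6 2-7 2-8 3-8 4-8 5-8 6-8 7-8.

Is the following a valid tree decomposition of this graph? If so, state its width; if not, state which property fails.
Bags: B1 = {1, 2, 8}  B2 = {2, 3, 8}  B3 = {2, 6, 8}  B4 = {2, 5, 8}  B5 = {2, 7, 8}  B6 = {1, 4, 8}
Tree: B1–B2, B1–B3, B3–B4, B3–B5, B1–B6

Yes; width 2.

Checking the three conditions: (i) the bags cover all of {1, 2, 3, 4, 5, 6, 7, 8}; (ii) for each edge, some bag contains both endpoints; (iii) the bags containing any fixed vertex form a subtree. All hold, so the decomposition is valid with width 3 − 1 = 2.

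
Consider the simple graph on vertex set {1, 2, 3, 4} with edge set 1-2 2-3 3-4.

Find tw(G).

A width-1 tree decomposition is:
Bags: B1 = {1, 2}  B2 = {2, 3}  B3 = {3, 4}
Tree: B1–B2, B2–B3
Each bag holds 2 vertices, so the decomposition has width 1, which upper-bounds the treewidth. Any graph with an edge has treewidth ≥ 1, and G has the edge 1–2. Combining the bounds, tw(G) = 1.

1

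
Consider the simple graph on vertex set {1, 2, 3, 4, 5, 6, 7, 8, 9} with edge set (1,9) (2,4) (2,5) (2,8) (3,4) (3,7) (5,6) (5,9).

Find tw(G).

1

A width-1 tree decomposition is:
Bags: B1 = {3, 7}  B2 = {3, 4}  B3 = {2, 4}  B4 = {2, 5}  B5 = {5, 9}  B6 = {2, 8}  B7 = {5, 6}  B8 = {1, 9}
Tree: B1–B2, B2–B3, B3–B4, B4–B5, B4–B6, B4–B7, B5–B8
The largest bag has 2 vertices, giving width 1; this decomposition certifies tw(G) ≤ 1. Since G has at least one edge (e.g. 7–3), it is not an edgeless graph, so tw(G) ≥ 1. The upper and lower bounds meet at 1, so that is the treewidth.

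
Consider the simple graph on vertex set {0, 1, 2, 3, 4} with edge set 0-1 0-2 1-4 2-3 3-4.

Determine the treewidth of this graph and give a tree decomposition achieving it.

Treewidth 2.
Bags: B1 = {0, 1, 2}  B2 = {1, 2, 3}  B3 = {1, 3, 4}
Tree: B1–B2, B2–B3

Each bag holds 3 vertices, so the decomposition has width 2, which upper-bounds the treewidth. For the lower bound, G contains the cycle 1–0–2–3–4–1, so G is not a forest; only forests have treewidth ≤ 1, hence tw(G) ≥ 2. Therefore the treewidth is 2.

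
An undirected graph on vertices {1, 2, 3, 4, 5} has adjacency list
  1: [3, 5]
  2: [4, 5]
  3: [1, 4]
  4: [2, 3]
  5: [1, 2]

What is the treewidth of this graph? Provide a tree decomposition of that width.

Treewidth 2.
One such decomposition:
Bags: B1 = {2, 3, 4}  B2 = {1, 2, 3}  B3 = {1, 2, 5}
Tree: B1–B2, B2–B3

Every bag has size at most 3, so the width is 3 − 1 = 2 and tw(G) ≤ 2. The edges 2–4–3–1–5–2 form a cycle, so G is not a tree and its treewidth is at least 2. Combining the bounds, tw(G) = 2.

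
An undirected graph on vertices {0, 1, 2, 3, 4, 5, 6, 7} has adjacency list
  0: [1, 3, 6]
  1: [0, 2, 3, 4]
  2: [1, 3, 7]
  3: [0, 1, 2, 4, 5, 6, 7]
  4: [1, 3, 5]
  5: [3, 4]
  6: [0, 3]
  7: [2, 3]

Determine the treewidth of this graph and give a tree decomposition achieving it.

Every bag has size at most 3, so the width is 3 − 1 = 2 and tw(G) ≤ 2. On the other hand G contains the 3-clique {0, 1, 3}. A clique must lie in a single bag of any decomposition, so no decomposition can have width below 2. Therefore the treewidth is 2.

Treewidth 2.
One such decomposition:
Bags: B1 = {1, 2, 3}  B2 = {0, 1, 3}  B3 = {1, 3, 4}  B4 = {0, 3, 6}  B5 = {3, 4, 5}  B6 = {2, 3, 7}
Tree: B1–B2, B1–B3, B2–B4, B3–B5, B1–B6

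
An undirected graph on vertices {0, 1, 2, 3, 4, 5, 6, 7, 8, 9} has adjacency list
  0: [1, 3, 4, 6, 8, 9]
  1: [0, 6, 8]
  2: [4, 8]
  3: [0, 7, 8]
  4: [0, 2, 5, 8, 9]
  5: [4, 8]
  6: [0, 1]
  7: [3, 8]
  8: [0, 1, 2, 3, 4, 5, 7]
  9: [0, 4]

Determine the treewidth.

2

A width-2 tree decomposition is:
Bags: B1 = {0, 4, 8}  B2 = {0, 3, 8}  B3 = {2, 4, 8}  B4 = {0, 1, 8}  B5 = {0, 4, 9}  B6 = {0, 1, 6}  B7 = {3, 7, 8}  B8 = {4, 5, 8}
Tree: B1–B2, B1–B3, B1–B4, B1–B5, B4–B6, B2–B7, B1–B8
The largest bag has 3 vertices, giving width 2; this decomposition certifies tw(G) ≤ 2. On the other hand G contains the 3-clique {0, 1, 8}. A clique must lie in a single bag of any decomposition, so no decomposition can have width below 2. Combining the bounds, tw(G) = 2.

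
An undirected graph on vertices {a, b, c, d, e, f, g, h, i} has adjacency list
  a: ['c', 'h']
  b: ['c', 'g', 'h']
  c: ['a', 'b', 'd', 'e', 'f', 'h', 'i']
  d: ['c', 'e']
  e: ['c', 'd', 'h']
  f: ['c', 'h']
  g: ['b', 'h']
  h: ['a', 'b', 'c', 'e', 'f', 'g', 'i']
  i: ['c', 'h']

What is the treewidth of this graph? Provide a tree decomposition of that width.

Every bag has size at most 3, so the width is 3 − 1 = 2 and tw(G) ≤ 2. For the lower bound, the 3 vertices {c, d, e} are pairwise adjacent, and any tree decomposition puts a clique entirely inside one bag — forcing width ≥ 2. Combining the bounds, tw(G) = 2.

Treewidth 2.
One optimal decomposition is:
Bags: B1 = {c, f, h}  B2 = {b, c, h}  B3 = {c, e, h}  B4 = {a, c, h}  B5 = {c, h, i}  B6 = {c, d, e}  B7 = {b, g, h}
Tree: B1–B2, B1–B3, B3–B4, B4–B5, B3–B6, B2–B7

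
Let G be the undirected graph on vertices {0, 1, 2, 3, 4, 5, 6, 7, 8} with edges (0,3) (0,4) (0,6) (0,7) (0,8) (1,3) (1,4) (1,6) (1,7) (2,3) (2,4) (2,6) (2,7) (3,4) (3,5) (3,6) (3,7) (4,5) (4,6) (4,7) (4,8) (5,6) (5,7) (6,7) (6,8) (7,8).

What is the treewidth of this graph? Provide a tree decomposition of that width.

The largest bag has 5 vertices, giving width 4; this decomposition certifies tw(G) ≤ 4. On the other hand G contains the 5-clique {0, 4, 6, 7, 8}. A clique must lie in a single bag of any decomposition, so no decomposition can have width below 4. Therefore the treewidth is 4.

Treewidth 4.
Bags: B1 = {0, 3, 4, 6, 7}  B2 = {1, 3, 4, 6, 7}  B3 = {3, 4, 5, 6, 7}  B4 = {2, 3, 4, 6, 7}  B5 = {0, 4, 6, 7, 8}
Tree: B1–B2, B1–B3, B2–B4, B1–B5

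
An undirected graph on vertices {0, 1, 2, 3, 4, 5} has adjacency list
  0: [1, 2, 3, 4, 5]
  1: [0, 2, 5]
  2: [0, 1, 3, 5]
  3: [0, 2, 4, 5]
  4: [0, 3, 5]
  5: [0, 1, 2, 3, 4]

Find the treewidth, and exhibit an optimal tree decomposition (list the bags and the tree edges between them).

Treewidth 3.
One such decomposition:
Bags: B1 = {0, 2, 3, 5}  B2 = {0, 1, 2, 5}  B3 = {0, 3, 4, 5}
Tree: B1–B2, B1–B3

Each bag holds 4 vertices, so the decomposition has width 3, which upper-bounds the treewidth. For the lower bound, the 4 vertices {0, 1, 2, 5} are pairwise adjacent, and any tree decomposition puts a clique entirely inside one bag — forcing width ≥ 3. The upper and lower bounds meet at 3, so that is the treewidth.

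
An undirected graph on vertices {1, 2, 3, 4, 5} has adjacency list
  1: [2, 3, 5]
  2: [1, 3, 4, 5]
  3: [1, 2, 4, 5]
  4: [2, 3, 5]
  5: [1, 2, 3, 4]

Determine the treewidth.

3

A width-3 tree decomposition is:
Bags: B1 = {2, 3, 4, 5}  B2 = {1, 2, 3, 5}
Tree: B1–B2
The largest bag has 4 vertices, giving width 3; this decomposition certifies tw(G) ≤ 3. Conversely, {1, 2, 3, 5} is a clique of size 4, and the vertices of any clique must share a bag in every tree decomposition; so some bag has ≥ 4 vertices and tw(G) ≥ 3. Combining the bounds, tw(G) = 3.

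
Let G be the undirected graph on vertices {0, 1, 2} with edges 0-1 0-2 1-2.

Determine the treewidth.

2

A width-2 tree decomposition is:
Bags: B1 = {0, 1, 2}
Tree: (single bag)
A single bag containing all 3 vertices is trivially a valid decomposition of width 2. For the lower bound, the 3 vertices {0, 1, 2} are pairwise adjacent, and any tree decomposition puts a clique entirely inside one bag — forcing width ≥ 2. Hence tw(G) = 2 exactly.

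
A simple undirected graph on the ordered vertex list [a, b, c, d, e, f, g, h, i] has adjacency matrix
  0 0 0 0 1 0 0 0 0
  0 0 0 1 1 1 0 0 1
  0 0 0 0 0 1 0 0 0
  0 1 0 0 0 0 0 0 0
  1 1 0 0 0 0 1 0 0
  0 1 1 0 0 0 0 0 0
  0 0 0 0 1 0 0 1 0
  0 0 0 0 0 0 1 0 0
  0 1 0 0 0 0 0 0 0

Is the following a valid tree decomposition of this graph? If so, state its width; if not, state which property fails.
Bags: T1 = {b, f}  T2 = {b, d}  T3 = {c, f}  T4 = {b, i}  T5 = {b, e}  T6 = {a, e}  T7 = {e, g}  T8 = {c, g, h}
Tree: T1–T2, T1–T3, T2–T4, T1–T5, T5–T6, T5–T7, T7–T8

A tree decomposition must satisfy three properties: every vertex lies in some bag; for every edge, both endpoints lie together in some bag; and for every vertex, the bags containing it form a connected subtree. Here bags containing vertex c are not connected in the tree, so the decomposition is invalid.

No — bags containing vertex c are not connected in the tree.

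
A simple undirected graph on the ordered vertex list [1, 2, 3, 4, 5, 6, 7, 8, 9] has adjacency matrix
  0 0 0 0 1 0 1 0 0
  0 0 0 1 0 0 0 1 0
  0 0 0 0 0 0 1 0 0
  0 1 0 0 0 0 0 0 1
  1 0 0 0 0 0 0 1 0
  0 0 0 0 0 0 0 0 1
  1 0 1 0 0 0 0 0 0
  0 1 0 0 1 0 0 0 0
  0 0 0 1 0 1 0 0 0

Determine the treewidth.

1

A width-1 tree decomposition is:
Bags: B1 = {3, 7}  B2 = {1, 7}  B3 = {1, 5}  B4 = {5, 8}  B5 = {2, 8}  B6 = {2, 4}  B7 = {4, 9}  B8 = {6, 9}
Tree: B1–B2, B2–B3, B3–B4, B4–B5, B5–B6, B6–B7, B7–B8
Every bag has size at most 2, so the width is 2 − 1 = 1 and tw(G) ≤ 1. Since G has at least one edge (e.g. 3–7), it is not an edgeless graph, so tw(G) ≥ 1. Therefore the treewidth is 1.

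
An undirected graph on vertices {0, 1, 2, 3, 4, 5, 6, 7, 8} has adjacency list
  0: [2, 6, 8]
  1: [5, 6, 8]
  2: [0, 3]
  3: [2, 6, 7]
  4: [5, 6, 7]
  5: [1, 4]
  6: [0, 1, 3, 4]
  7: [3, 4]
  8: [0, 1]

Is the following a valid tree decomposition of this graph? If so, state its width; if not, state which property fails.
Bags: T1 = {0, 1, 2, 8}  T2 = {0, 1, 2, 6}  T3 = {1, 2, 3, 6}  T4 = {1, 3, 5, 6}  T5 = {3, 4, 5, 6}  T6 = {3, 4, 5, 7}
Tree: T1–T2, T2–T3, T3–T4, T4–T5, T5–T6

Yes; width 3.

Every vertex of G appears in some bag (union = {0, 1, 2, 3, 4, 5, 6, 7, 8}); every edge is covered by a bag; and for each vertex v the set of bags containing v is connected in the bag tree. The decomposition is therefore valid. The largest bag has 4 vertices, so the width is 3.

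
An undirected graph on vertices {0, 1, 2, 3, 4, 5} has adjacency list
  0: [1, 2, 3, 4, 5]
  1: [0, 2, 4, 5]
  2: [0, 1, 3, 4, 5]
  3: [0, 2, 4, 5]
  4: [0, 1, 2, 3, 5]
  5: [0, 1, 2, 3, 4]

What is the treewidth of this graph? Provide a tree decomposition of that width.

Every bag has size at most 5, so the width is 5 − 1 = 4 and tw(G) ≤ 4. For the lower bound, the 5 vertices {0, 1, 2, 4, 5} are pairwise adjacent, and any tree decomposition puts a clique entirely inside one bag — forcing width ≥ 4. Combining the bounds, tw(G) = 4.

Treewidth 4.
Bags: B1 = {0, 1, 2, 4, 5}  B2 = {0, 2, 3, 4, 5}
Tree: B1–B2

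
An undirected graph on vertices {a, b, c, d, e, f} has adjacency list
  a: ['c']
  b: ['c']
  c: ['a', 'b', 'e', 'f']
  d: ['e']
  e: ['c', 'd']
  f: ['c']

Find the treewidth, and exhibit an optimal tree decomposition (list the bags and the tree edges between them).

Each bag holds 2 vertices, so the decomposition has width 1, which upper-bounds the treewidth. G has an edge, so its treewidth is at least 1. Hence tw(G) = 1 exactly.

Treewidth 1.
One optimal decomposition is:
Bags: B1 = {c, e}  B2 = {b, c}  B3 = {c, f}  B4 = {a, c}  B5 = {d, e}
Tree: B1–B2, B2–B3, B1–B4, B1–B5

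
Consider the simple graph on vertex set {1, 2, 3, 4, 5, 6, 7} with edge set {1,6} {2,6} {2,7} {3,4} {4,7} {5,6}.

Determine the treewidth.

A width-1 tree decomposition is:
Bags: B1 = {2, 6}  B2 = {1, 6}  B3 = {5, 6}  B4 = {2, 7}  B5 = {4, 7}  B6 = {3, 4}
Tree: B1–B2, B2–B3, B1–B4, B4–B5, B5–B6
Each bag holds 2 vertices, so the decomposition has width 1, which upper-bounds the treewidth. G has an edge, so its treewidth is at least 1. Hence tw(G) = 1 exactly.

1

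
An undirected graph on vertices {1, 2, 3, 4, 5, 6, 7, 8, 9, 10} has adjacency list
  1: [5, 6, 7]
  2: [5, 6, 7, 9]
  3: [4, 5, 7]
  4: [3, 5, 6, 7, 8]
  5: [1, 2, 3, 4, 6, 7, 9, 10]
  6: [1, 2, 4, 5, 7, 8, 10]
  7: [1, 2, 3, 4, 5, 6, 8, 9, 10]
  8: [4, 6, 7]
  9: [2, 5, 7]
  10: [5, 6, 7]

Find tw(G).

A width-3 tree decomposition is:
Bags: B1 = {4, 5, 6, 7}  B2 = {4, 6, 7, 8}  B3 = {5, 6, 7, 10}  B4 = {1, 5, 6, 7}  B5 = {2, 5, 6, 7}  B6 = {3, 4, 5, 7}  B7 = {2, 5, 7, 9}
Tree: B1–B2, B1–B3, B3–B4, B3–B5, B1–B6, B5–B7
Every bag has size at most 4, so the width is 4 − 1 = 3 and tw(G) ≤ 3. For the lower bound, the 4 vertices {4, 6, 7, 8} are pairwise adjacent, and any tree decomposition puts a clique entirely inside one bag — forcing width ≥ 3. Combining the bounds, tw(G) = 3.

3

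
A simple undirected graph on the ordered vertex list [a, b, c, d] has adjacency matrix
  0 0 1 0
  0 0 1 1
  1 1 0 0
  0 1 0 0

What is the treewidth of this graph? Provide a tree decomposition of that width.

Treewidth 1.
One such decomposition:
Bags: B1 = {b, c}  B2 = {a, c}  B3 = {b, d}
Tree: B1–B2, B1–B3

Every bag has size at most 2, so the width is 2 − 1 = 1 and tw(G) ≤ 1. Since G has at least one edge (e.g. c–b), it is not an edgeless graph, so tw(G) ≥ 1. The upper and lower bounds meet at 1, so that is the treewidth.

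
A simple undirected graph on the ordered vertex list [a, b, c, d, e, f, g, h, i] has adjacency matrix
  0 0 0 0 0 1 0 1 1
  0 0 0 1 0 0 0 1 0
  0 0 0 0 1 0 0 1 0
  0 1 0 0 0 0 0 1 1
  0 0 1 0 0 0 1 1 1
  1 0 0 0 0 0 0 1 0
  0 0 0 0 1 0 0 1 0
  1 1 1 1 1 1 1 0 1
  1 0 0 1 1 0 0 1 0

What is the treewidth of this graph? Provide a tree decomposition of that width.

Treewidth 2.
One such decomposition:
Bags: B1 = {e, h, i}  B2 = {a, h, i}  B3 = {c, e, h}  B4 = {e, g, h}  B5 = {d, h, i}  B6 = {b, d, h}  B7 = {a, f, h}
Tree: B1–B2, B1–B3, B1–B4, B1–B5, B5–B6, B2–B7

The largest bag has 3 vertices, giving width 2; this decomposition certifies tw(G) ≤ 2. For the lower bound, the 3 vertices {a, f, h} are pairwise adjacent, and any tree decomposition puts a clique entirely inside one bag — forcing width ≥ 2. The upper and lower bounds meet at 2, so that is the treewidth.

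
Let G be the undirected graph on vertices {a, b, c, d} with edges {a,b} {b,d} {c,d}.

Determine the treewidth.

1

A width-1 tree decomposition is:
Bags: B1 = {c, d}  B2 = {b, d}  B3 = {a, b}
Tree: B1–B2, B2–B3
Each bag holds 2 vertices, so the decomposition has width 1, which upper-bounds the treewidth. G has an edge, so its treewidth is at least 1. Combining the bounds, tw(G) = 1.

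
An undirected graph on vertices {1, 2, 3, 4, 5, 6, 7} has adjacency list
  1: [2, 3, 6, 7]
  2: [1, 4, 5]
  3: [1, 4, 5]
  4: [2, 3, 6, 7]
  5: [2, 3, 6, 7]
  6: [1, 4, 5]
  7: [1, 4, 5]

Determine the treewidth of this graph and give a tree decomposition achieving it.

Every bag has size at most 4, so the width is 4 − 1 = 3 and tw(G) ≤ 3. For the lower bound: the 4 vertex sets {2,5}, {4,6}, {1}, {7} are disjoint, each induces a connected subgraph, and every pair is joined by at least one edge of G. Contracting each set to a single vertex therefore yields K_{4} as a minor, and since treewidth is minor-monotone, tw(G) ≥ tw(K_{4}) = 3. Therefore the treewidth is 3.

Treewidth 3.
Bags: B1 = {1, 2, 4, 5}  B2 = {1, 4, 5, 6}  B3 = {1, 4, 5, 7}  B4 = {1, 3, 4, 5}
Tree: B1–B2, B2–B3, B3–B4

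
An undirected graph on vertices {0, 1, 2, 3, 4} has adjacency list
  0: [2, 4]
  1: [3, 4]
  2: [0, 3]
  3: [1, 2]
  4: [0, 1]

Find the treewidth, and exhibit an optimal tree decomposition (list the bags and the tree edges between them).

Treewidth 2.
Bags: B1 = {0, 1, 4}  B2 = {0, 1, 2}  B3 = {1, 2, 3}
Tree: B1–B2, B2–B3

The largest bag has 3 vertices, giving width 2; this decomposition certifies tw(G) ≤ 2. The edges 1–4–0–2–3–1 form a cycle, so G is not a tree and its treewidth is at least 2. The upper and lower bounds meet at 2, so that is the treewidth.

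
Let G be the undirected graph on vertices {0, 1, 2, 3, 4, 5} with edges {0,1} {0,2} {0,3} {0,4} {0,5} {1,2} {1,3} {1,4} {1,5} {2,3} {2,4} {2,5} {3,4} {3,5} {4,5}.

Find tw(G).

5

A width-5 tree decomposition is:
Bags: B1 = {0, 1, 2, 3, 4, 5}
Tree: (single bag)
With just one bag of size 6, the width is 6 − 1 = 5, so tw(G) ≤ 5. Conversely, {0, 1, 2, 3, 4, 5} is a clique of size 6, and the vertices of any clique must share a bag in every tree decomposition; so some bag has ≥ 6 vertices and tw(G) ≥ 5. The upper and lower bounds meet at 5, so that is the treewidth.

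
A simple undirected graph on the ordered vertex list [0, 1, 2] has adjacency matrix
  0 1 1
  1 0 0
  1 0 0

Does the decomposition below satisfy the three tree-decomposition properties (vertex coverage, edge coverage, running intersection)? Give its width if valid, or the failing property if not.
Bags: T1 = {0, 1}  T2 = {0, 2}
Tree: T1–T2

Every vertex of G appears in some bag (union = {0, 1, 2}); every edge is covered by a bag; and for each vertex v the set of bags containing v is connected in the bag tree. The decomposition is therefore valid. The largest bag has 2 vertices, so the width is 1.

Yes; width 1.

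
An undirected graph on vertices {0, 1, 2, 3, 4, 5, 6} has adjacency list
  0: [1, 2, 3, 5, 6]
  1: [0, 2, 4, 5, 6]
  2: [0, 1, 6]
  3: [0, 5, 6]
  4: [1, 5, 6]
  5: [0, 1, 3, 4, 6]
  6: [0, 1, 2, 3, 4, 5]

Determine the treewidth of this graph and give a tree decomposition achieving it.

The largest bag has 4 vertices, giving width 3; this decomposition certifies tw(G) ≤ 3. On the other hand G contains the 4-clique {0, 1, 2, 6}. A clique must lie in a single bag of any decomposition, so no decomposition can have width below 3. Combining the bounds, tw(G) = 3.

Treewidth 3.
One such decomposition:
Bags: B1 = {1, 4, 5, 6}  B2 = {0, 1, 5, 6}  B3 = {0, 1, 2, 6}  B4 = {0, 3, 5, 6}
Tree: B1–B2, B2–B3, B2–B4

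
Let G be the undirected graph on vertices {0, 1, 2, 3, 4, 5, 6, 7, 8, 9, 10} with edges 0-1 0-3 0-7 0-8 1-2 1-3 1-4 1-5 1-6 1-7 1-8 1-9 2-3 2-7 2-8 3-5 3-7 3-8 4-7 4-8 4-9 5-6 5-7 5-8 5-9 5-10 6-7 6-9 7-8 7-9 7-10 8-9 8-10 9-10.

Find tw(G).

A width-4 tree decomposition is:
Bags: B1 = {1, 5, 6, 7, 9}  B2 = {1, 5, 7, 8, 9}  B3 = {5, 7, 8, 9, 10}  B4 = {1, 3, 5, 7, 8}  B5 = {0, 1, 3, 7, 8}  B6 = {1, 4, 7, 8, 9}  B7 = {1, 2, 3, 7, 8}
Tree: B1–B2, B2–B3, B2–B4, B4–B5, B2–B6, B5–B7
Every bag has size at most 5, so the width is 5 − 1 = 4 and tw(G) ≤ 4. For the lower bound, the 5 vertices {1, 4, 7, 8, 9} are pairwise adjacent, and any tree decomposition puts a clique entirely inside one bag — forcing width ≥ 4. The upper and lower bounds meet at 4, so that is the treewidth.

4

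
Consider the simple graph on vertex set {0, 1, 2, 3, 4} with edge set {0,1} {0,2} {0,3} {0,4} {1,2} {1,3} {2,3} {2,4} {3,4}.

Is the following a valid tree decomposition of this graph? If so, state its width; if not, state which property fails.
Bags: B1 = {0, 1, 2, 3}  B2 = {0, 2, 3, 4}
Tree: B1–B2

Vertex coverage: the bags together contain {0, 1, 2, 3, 4}, the full vertex set. Edge coverage: each edge of G has both endpoints in at least one bag. Running intersection: for every vertex, the bags containing it form a connected subtree. All three properties hold, so this is a valid tree decomposition of width max|bag| − 1 = 3, and hence tw(G) ≤ 3.

Yes; width 3.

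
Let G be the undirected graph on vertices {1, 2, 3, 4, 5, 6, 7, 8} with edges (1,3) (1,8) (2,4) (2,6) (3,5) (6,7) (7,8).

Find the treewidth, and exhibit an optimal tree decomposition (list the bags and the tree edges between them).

Treewidth 1.
Bags: B1 = {3, 5}  B2 = {1, 3}  B3 = {1, 8}  B4 = {7, 8}  B5 = {6, 7}  B6 = {2, 6}  B7 = {2, 4}
Tree: B1–B2, B2–B3, B3–B4, B4–B5, B5–B6, B6–B7

Every bag has size at most 2, so the width is 2 − 1 = 1 and tw(G) ≤ 1. G has an edge, so its treewidth is at least 1. Combining the bounds, tw(G) = 1.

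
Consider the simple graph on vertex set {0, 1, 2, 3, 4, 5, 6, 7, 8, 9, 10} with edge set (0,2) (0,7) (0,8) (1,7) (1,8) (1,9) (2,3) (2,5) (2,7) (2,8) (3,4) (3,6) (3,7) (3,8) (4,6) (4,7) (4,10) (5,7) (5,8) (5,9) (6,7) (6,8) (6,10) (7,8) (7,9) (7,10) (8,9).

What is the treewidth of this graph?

A width-3 tree decomposition is:
Bags: B1 = {2, 5, 7, 8}  B2 = {5, 7, 8, 9}  B3 = {1, 7, 8, 9}  B4 = {2, 3, 7, 8}  B5 = {0, 2, 7, 8}  B6 = {3, 6, 7, 8}  B7 = {3, 4, 6, 7}  B8 = {4, 6, 7, 10}
Tree: B1–B2, B2–B3, B1–B4, B1–B5, B4–B6, B6–B7, B7–B8
Every bag has size at most 4, so the width is 4 − 1 = 3 and tw(G) ≤ 3. On the other hand G contains the 4-clique {1, 7, 8, 9}. A clique must lie in a single bag of any decomposition, so no decomposition can have width below 3. Therefore the treewidth is 3.

3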